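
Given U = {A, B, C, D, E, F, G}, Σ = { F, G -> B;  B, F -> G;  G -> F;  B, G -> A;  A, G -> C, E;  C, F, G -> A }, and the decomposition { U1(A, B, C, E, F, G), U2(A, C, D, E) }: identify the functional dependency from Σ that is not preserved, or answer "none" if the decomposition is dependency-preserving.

F, G → B lies within U1.
B, F → G lies within U1.
G → F lies within U1.
B, G → A lies within U1.
A, G → C, E lies within U1.
C, F, G → A lies within U1.
Every dependency is enforceable on the fragments, so the decomposition is dependency-preserving.

none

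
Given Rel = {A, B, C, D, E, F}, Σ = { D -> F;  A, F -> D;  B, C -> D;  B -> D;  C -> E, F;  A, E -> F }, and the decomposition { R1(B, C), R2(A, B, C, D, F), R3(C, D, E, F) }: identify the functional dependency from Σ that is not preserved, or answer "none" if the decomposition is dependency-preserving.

A, E -> F

Check A, E → F: no single fragment contains all of {A, E, F}, and the restricted closure of {A, E} across the fragments never reaches {F}.
D → F is preserved.
A, F → D is preserved.
B, C → D is preserved.
B → D is preserved.
C → E, F is preserved.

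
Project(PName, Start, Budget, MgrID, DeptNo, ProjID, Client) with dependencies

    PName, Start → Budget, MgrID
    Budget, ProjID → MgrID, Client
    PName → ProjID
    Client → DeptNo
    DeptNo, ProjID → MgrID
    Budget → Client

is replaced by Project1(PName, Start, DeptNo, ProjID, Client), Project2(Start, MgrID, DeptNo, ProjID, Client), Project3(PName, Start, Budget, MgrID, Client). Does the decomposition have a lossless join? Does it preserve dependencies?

lossless and dependency-preserving

Lossless test (chase): Rows 1 and 3 agree on PName, Start; apply PName, Start→Budget, MgrID and equate their Budget, MgrID entries. Rows 1 and 3 agree on PName; apply PName→ProjID and equate their ProjID entries. Rows 1 and 3 agree on Client; apply Client→DeptNo and equate their DeptNo entries. Row 1 is now all distinguished symbols — the join is lossless.
Dependency preservation: Budget, ProjID → MgrID, Client is not contained in any single fragment, but the restricted closure of its left-hand side across the fragments still reaches the right-hand side; the remaining FDs each lie inside some fragment. All dependencies are preserved.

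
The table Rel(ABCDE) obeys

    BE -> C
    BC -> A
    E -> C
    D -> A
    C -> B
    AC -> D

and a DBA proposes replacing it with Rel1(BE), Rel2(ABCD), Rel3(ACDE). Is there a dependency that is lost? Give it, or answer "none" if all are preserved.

BE → C: restricted closure across fragments reaches C.
BC → A lies within Rel2.
E → C lies within Rel3.
D → A lies within Rel2.
C → B lies within Rel2.
AC → D lies within Rel2.
Every dependency is enforceable on the fragments, so the decomposition is dependency-preserving.

none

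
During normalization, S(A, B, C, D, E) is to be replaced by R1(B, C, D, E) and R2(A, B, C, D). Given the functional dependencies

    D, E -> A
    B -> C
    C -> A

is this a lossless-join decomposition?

Yes

Common attributes: R1 ∩ R2 = {B, C, D}.
Closure of {B, C, D}: C → A applies, adding A. So (B, C, D)⁺ = {A, B, C, D}.
This closure contains every attribute of R2, so R1 ∩ R2 → R2. The join is lossless.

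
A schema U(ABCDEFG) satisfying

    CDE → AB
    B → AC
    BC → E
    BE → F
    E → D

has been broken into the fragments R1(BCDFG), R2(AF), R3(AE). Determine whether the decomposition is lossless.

Chase test. Columns are ABCDEFG; row i has aⱼ where attribute j ∈ Ri, else bᵢⱼ.
Initial tableau (one row per fragment):
  row 1: b11 a2 a3 a4 b15 a6 a7
  row 2: a1 b22 b23 b24 b25 a6 b27
  row 3: a1 b32 b33 b34 a5 b36 b37
No row becomes fully distinguished — the join is lossy.

No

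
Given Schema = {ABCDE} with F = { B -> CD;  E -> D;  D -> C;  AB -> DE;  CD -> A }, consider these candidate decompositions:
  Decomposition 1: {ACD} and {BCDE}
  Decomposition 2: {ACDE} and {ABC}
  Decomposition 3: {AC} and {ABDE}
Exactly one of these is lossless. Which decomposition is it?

Decomposition 1: common = {CD}, closure = {ACD} → lossless.
Decomposition 2: common = {AC}, closure = {AC} → lossy.
Decomposition 3: common = {A}, closure = {A} → lossy.

Decomposition 1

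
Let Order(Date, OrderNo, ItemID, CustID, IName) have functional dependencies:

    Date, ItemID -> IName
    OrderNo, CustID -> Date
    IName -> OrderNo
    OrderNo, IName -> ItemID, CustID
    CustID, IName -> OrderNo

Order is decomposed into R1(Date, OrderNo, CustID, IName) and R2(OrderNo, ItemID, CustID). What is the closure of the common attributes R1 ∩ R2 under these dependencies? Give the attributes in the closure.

Date, OrderNo, CustID

R1 ∩ R2 = {OrderNo, CustID}.
OrderNo, CustID → Date applies, adding Date
Closure: {Date, OrderNo, CustID}.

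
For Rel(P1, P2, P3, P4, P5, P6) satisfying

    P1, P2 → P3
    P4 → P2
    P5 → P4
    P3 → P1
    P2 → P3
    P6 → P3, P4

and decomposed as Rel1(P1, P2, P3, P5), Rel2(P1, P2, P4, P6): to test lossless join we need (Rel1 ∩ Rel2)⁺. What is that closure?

P1, P2, P3

Rel1 ∩ Rel2 = {P1, P2}.
P1, P2 → P3 applies, adding P3
Closure: {P1, P2, P3}.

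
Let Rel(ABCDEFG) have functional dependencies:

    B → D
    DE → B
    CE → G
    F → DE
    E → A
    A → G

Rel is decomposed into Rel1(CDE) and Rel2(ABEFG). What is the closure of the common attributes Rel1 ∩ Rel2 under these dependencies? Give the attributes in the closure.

Rel1 ∩ Rel2 = {E}.
E → A applies, adding A
A → G applies, adding G
Closure: {AEG}.

AEG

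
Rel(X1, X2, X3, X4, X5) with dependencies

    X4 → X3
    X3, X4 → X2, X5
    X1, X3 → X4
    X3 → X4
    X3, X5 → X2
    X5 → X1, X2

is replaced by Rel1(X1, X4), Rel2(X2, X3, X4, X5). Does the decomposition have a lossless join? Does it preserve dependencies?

Lossless test: (X4)⁺ = {X1, X2, X3, X4, X5}, which contains all of one fragment — lossless.
Dependency preservation: the restricted closure of {X5} across the fragments never reaches {X1, X2}, so X5 → X1, X2 cannot be enforced without a join — not preserved.

lossless but not dependency-preserving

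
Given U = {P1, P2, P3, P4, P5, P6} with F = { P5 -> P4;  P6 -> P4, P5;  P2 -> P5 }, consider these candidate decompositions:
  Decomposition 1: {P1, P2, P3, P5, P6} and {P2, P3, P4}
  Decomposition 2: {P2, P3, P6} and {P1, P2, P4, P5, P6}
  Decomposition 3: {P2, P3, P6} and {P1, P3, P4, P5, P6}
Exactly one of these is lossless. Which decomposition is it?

Decomposition 1: common = {P2, P3}, closure = {P2, P3, P4, P5} → lossless.
Decomposition 2: common = {P2, P6}, closure = {P2, P4, P5, P6} → lossy.
Decomposition 3: common = {P3, P6}, closure = {P3, P4, P5, P6} → lossy.

Decomposition 1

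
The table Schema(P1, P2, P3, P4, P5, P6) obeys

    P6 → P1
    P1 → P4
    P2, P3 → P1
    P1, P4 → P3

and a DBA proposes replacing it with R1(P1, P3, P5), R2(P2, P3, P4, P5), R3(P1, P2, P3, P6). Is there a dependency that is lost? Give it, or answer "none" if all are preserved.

Check P1 → P4: no single fragment contains all of {P1, P4}, and the restricted closure of {P1} across the fragments never reaches {P4}.
P6 → P1 is preserved.
P2, P3 → P1 is preserved.
P1, P4 → P3 is preserved.

P1 → P4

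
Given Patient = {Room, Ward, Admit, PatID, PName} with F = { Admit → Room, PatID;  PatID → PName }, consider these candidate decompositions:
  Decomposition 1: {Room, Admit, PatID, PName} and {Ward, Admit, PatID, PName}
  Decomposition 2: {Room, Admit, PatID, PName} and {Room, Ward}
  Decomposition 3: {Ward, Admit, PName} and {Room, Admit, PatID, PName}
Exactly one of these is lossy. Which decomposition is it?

Decomposition 2

Decomposition 1: common = {Admit, PatID, PName}, closure = {Room, Admit, PatID, PName} → lossless.
Decomposition 2: common = {Room}, closure = {Room} → lossy.
Decomposition 3: common = {Admit, PName}, closure = {Room, Admit, PatID, PName} → lossless.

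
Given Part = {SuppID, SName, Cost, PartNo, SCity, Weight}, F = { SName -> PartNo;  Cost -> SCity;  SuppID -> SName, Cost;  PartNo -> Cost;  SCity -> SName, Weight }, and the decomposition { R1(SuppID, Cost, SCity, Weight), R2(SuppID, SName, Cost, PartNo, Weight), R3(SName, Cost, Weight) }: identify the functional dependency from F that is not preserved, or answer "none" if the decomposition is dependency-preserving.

SName → PartNo lies within R2.
Cost → SCity lies within R1.
SuppID → SName, Cost lies within R2.
PartNo → Cost lies within R2.
SCity → SName, Weight: restricted closure across fragments reaches SName, Weight.
Every dependency is enforceable on the fragments, so the decomposition is dependency-preserving.

none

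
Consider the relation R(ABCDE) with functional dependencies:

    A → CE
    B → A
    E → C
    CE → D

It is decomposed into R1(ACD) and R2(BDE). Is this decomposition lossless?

Common attributes: R1 ∩ R2 = {D}.
No dependency enlarges {D}, so (D)⁺ = {D}.
The closure contains neither all of R1 = {ACD} nor all of R2 = {BDE}, so the common attributes are not a superkey of either fragment. The join is lossy.

No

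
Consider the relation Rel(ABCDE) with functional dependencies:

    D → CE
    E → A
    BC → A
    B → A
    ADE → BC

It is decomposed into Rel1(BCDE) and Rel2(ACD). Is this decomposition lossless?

Yes

Common attributes: Rel1 ∩ Rel2 = {CD}.
Closure of {CD}: D → CE applies, adding E; E → A applies, adding A; ADE → BC applies, adding B. So (CD)⁺ = {ABCDE}.
This closure contains every attribute of Rel1, so Rel1 ∩ Rel2 → Rel1. The join is lossless.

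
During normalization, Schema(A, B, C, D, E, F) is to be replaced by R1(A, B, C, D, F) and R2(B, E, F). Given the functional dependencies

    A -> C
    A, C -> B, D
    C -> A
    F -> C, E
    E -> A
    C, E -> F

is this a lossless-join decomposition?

Common attributes: R1 ∩ R2 = {B, F}.
Closure of {B, F}: F → C, E applies, adding C, E; E → A applies, adding A; A, C → B, D applies, adding D. So (B, F)⁺ = {A, B, C, D, E, F}.
This closure contains every attribute of R1, so R1 ∩ R2 → R1. The join is lossless.

Yes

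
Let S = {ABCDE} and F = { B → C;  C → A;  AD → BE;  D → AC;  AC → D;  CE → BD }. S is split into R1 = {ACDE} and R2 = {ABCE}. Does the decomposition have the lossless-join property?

Yes

Common attributes: R1 ∩ R2 = {ACE}.
Closure of {ACE}: AC → D applies, adding D; CE → BD applies, adding B. So (ACE)⁺ = {ABCDE}.
This closure contains every attribute of R1, so R1 ∩ R2 → R1. The join is lossless.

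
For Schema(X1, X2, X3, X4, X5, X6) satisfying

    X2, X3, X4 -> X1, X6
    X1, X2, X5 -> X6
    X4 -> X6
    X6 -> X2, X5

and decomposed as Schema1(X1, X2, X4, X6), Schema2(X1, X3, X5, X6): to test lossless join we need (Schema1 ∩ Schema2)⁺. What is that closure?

X1, X2, X5, X6

Schema1 ∩ Schema2 = {X1, X6}.
X6 → X2, X5 applies, adding X2, X5
Closure: {X1, X2, X5, X6}.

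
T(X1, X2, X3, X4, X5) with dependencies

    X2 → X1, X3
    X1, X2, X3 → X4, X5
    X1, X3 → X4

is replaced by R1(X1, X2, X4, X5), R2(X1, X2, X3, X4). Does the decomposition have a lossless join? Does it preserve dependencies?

lossless and dependency-preserving

Lossless test: (X1, X2, X4)⁺ = {X1, X2, X3, X4, X5}, which contains all of one fragment — lossless.
Dependency preservation: X1, X2, X3 → X4, X5 is not contained in any single fragment, but the restricted closure of its left-hand side across the fragments still reaches the right-hand side; the remaining FDs each lie inside some fragment. All dependencies are preserved.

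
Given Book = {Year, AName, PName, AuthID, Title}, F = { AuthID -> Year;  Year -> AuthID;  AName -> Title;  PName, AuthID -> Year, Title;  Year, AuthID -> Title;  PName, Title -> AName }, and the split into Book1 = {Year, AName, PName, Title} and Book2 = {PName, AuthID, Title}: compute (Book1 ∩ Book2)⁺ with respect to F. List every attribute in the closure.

AName, PName, Title

Book1 ∩ Book2 = {PName, Title}.
PName, Title → AName applies, adding AName
Closure: {AName, PName, Title}.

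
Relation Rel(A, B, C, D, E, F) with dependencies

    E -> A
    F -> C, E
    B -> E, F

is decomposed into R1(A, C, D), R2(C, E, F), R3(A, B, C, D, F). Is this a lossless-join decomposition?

Yes

Chase test. Columns are A, B, C, D, E, F; row i has aⱼ where attribute j ∈ Ri, else bᵢⱼ.
Initial tableau (one row per fragment):
  row 1: a1 b12 a3 a4 b15 b16
  row 2: b21 b22 a3 b24 a5 a6
  row 3: a1 a2 a3 a4 b35 a6
Rows 2 and 3 agree on F; apply F→C, E and equate their C, E entries.
Rows 2 and 3 agree on E; apply E→A and equate their A entries.
Row 3 is now all distinguished symbols — the join is lossless.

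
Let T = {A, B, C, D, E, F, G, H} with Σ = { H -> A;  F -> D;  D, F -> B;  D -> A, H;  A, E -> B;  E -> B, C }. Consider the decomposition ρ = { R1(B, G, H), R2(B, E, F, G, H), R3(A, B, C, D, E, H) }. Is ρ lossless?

Chase test. Columns are A, B, C, D, E, F, G, H; row i has aⱼ where attribute j ∈ Ri, else bᵢⱼ.
Initial tableau (one row per fragment):
  row 1: b11 a2 b13 b14 b15 b16 a7 a8
  row 2: b21 a2 b23 b24 a5 a6 a7 a8
  row 3: a1 a2 a3 a4 a5 b36 b37 a8
Rows 1 and 2 agree on H; apply H→A and equate their A entries.
Rows 1 and 3 agree on H; apply H→A and equate their A entries.
Rows 2 and 3 agree on E; apply E→B, C and equate their B, C entries.
No row becomes fully distinguished — the join is lossy.

No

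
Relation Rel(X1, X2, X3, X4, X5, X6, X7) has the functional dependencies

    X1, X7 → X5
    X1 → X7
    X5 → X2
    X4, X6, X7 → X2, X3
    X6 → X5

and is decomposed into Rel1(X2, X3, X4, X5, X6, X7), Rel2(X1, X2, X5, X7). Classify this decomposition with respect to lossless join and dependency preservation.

lossy but dependency-preserving

Lossless test: (X2, X5, X7)⁺ = {X2, X5, X7}, which is a superkey of neither fragment — lossy.
Dependency preservation: every FD's attributes lie within a single fragment, so each can be enforced locally — preserved.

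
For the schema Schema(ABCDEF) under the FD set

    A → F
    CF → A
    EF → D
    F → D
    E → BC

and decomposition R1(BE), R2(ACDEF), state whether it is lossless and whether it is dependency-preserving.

lossless and dependency-preserving

Lossless test: (E)⁺ = {BCE}, which contains all of one fragment — lossless.
Dependency preservation: E → BC is not contained in any single fragment, but the restricted closure of its left-hand side across the fragments still reaches the right-hand side; the remaining FDs each lie inside some fragment. All dependencies are preserved.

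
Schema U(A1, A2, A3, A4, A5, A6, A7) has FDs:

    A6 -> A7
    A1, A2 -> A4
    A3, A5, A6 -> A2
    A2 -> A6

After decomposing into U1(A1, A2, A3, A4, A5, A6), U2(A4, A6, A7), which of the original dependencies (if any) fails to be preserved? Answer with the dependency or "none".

none

A6 → A7 lies within U2.
A1, A2 → A4 lies within U1.
A3, A5, A6 → A2 lies within U1.
A2 → A6 lies within U1.
Every dependency is enforceable on the fragments, so the decomposition is dependency-preserving.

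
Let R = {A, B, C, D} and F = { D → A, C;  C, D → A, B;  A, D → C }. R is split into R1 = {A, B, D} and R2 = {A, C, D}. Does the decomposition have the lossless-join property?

Common attributes: R1 ∩ R2 = {A, D}.
Closure of {A, D}: D → A, C applies, adding C; C, D → A, B applies, adding B. So (A, D)⁺ = {A, B, C, D}.
This closure contains every attribute of R1, so R1 ∩ R2 → R1. The join is lossless.

Yes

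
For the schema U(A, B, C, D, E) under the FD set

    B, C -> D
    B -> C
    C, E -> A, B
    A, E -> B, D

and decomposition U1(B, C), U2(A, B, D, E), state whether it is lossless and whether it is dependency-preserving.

lossless but not dependency-preserving

Lossless test: (B)⁺ = {B, C, D}, which contains all of one fragment — lossless.
Dependency preservation: the restricted closure of {C, E} across the fragments never reaches {A, B}, so C, E → A, B cannot be enforced without a join — not preserved.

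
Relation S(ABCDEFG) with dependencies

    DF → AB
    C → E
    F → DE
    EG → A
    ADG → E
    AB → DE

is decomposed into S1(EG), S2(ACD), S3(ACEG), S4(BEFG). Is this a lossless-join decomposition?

Chase test. Columns are ABCDEFG; row i has aⱼ where attribute j ∈ Si, else bᵢⱼ.
Initial tableau (one row per fragment):
  row 1: b11 b12 b13 b14 a5 b16 a7
  row 2: a1 b22 a3 a4 b25 b26 b27
  row 3: a1 b32 a3 b34 a5 b36 a7
  row 4: b41 a2 b43 b44 a5 a6 a7
Rows 2 and 3 agree on C; apply C→E and equate their E entries.
Rows 1 and 3 agree on EG; apply EG→A and equate their A entries.
Rows 1 and 4 agree on EG; apply EG→A and equate their A entries.
No row becomes fully distinguished — the join is lossy.

No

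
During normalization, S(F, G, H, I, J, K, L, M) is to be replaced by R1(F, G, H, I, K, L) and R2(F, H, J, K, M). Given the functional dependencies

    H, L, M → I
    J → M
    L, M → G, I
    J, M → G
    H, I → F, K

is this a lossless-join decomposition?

Common attributes: R1 ∩ R2 = {F, H, K}.
No dependency enlarges {F, H, K}, so (F, H, K)⁺ = {F, H, K}.
The closure contains neither all of R1 = {F, G, H, I, K, L} nor all of R2 = {F, H, J, K, M}, so the common attributes are not a superkey of either fragment. The join is lossy.

No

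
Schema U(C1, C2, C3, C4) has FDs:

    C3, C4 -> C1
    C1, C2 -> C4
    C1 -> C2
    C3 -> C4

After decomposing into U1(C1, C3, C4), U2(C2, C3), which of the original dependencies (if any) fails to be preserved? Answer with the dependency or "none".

Check C1 → C2: no single fragment contains all of {C1, C2}, and the restricted closure of {C1} across the fragments never reaches {C2}.
C3, C4 → C1 is preserved.
C1, C2 → C4 is preserved.
C3 → C4 is preserved.

C1 -> C2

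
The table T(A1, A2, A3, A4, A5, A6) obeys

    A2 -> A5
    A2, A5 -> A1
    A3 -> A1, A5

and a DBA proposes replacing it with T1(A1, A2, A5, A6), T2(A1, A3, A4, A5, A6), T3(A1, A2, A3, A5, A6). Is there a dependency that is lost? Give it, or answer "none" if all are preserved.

none

A2 → A5 lies within T1.
A2, A5 → A1 lies within T1.
A3 → A1, A5 lies within T2.
Every dependency is enforceable on the fragments, so the decomposition is dependency-preserving.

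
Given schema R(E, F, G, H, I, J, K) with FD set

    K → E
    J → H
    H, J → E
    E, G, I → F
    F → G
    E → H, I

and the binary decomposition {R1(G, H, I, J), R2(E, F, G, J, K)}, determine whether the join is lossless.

Common attributes: R1 ∩ R2 = {G, J}.
Closure of {G, J}: J → H applies, adding H; H, J → E applies, adding E; E → H, I applies, adding I; E, G, I → F applies, adding F. So (G, J)⁺ = {E, F, G, H, I, J}.
This closure contains every attribute of R1, so R1 ∩ R2 → R1. The join is lossless.

Yes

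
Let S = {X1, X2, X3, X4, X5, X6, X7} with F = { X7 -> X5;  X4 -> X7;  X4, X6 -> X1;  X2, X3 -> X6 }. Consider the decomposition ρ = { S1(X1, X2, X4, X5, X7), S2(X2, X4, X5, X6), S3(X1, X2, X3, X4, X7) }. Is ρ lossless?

No

Chase test. Columns are X1, X2, X3, X4, X5, X6, X7; row i has aⱼ where attribute j ∈ Si, else bᵢⱼ.
Initial tableau (one row per fragment):
  row 1: a1 a2 b13 a4 a5 b16 a7
  row 2: b21 a2 b23 a4 a5 a6 b27
  row 3: a1 a2 a3 a4 b35 b36 a7
Rows 1 and 3 agree on X7; apply X7→X5 and equate their X5 entries.
Rows 1 and 2 agree on X4; apply X4→X7 and equate their X7 entries.
No row becomes fully distinguished — the join is lossy.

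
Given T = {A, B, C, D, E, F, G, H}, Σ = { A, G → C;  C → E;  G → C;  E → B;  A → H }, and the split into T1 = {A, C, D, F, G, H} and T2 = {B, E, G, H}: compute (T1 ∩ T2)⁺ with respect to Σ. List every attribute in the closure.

T1 ∩ T2 = {G, H}.
G → C applies, adding C
C → E applies, adding E
E → B applies, adding B
Closure: {B, C, E, G, H}.

B, C, E, G, H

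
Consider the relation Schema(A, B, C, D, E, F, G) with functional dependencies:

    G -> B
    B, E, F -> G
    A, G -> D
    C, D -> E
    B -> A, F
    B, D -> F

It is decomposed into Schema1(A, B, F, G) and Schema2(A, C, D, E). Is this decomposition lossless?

No

Common attributes: Schema1 ∩ Schema2 = {A}.
No dependency enlarges {A}, so (A)⁺ = {A}.
The closure contains neither all of Schema1 = {A, B, F, G} nor all of Schema2 = {A, C, D, E}, so the common attributes are not a superkey of either fragment. The join is lossy.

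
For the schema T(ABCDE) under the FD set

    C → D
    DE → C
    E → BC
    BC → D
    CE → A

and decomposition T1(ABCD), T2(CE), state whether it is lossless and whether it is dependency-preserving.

Lossless test: (C)⁺ = {CD}, which is a superkey of neither fragment — lossy.
Dependency preservation: the restricted closure of {E} across the fragments never reaches {BC}, so E → BC cannot be enforced without a join — not preserved.

lossy and not dependency-preserving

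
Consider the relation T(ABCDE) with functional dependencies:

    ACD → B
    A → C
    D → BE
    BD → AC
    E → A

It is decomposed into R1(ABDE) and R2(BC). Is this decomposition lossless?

No

Common attributes: R1 ∩ R2 = {B}.
No dependency enlarges {B}, so (B)⁺ = {B}.
The closure contains neither all of R1 = {ABDE} nor all of R2 = {BC}, so the common attributes are not a superkey of either fragment. The join is lossy.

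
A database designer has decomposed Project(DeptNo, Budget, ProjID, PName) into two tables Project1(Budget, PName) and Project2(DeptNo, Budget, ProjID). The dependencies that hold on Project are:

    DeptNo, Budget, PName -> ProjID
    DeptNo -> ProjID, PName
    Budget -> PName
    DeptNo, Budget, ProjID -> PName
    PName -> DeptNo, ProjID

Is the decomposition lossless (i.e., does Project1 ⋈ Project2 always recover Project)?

Common attributes: Project1 ∩ Project2 = {Budget}.
Closure of {Budget}: Budget → PName applies, adding PName; PName → DeptNo, ProjID applies, adding DeptNo, ProjID. So (Budget)⁺ = {DeptNo, Budget, ProjID, PName}.
This closure contains every attribute of Project1, so Project1 ∩ Project2 → Project1. The join is lossless.

Yes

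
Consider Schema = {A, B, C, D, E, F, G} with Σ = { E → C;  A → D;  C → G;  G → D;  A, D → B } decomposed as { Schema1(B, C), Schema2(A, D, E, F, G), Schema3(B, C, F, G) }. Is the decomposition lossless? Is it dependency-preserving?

lossy and not dependency-preserving

Lossless test (chase): Rows 1 and 3 agree on C; apply C→G and equate their G entries. Rows 1 and 2 agree on G; apply G→D and equate their D entries. Rows 1 and 3 agree on G; apply G→D and equate their D entries. No row becomes fully distinguished — the join is lossy.
Dependency preservation: the restricted closure of {E} across the fragments never reaches {C}, so E → C cannot be enforced without a join — not preserved.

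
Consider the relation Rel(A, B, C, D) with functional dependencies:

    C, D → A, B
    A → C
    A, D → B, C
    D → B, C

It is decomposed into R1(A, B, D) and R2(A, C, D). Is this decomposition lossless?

Yes

Common attributes: R1 ∩ R2 = {A, D}.
Closure of {A, D}: A → C applies, adding C; A, D → B, C applies, adding B. So (A, D)⁺ = {A, B, C, D}.
This closure contains every attribute of R1, so R1 ∩ R2 → R1. The join is lossless.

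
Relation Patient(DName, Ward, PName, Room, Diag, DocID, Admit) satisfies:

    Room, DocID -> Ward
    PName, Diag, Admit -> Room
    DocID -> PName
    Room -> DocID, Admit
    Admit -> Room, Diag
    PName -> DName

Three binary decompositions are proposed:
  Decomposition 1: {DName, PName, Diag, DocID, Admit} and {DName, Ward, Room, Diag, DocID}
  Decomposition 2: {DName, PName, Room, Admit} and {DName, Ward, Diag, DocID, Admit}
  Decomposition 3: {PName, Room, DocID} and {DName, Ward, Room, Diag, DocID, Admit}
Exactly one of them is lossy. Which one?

Decomposition 1

Decomposition 1: common = {DName, Diag, DocID}, closure = {DName, PName, Diag, DocID} → lossy.
Decomposition 2: common = {DName, Admit}, closure = {DName, Ward, PName, Room, Diag, DocID, Admit} → lossless.
Decomposition 3: common = {Room, DocID}, closure = {DName, Ward, PName, Room, Diag, DocID, Admit} → lossless.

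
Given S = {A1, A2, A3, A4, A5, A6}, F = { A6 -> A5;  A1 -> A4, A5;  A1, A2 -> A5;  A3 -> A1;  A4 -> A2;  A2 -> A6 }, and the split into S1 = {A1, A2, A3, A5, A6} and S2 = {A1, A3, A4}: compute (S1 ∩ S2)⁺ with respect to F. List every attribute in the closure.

S1 ∩ S2 = {A1, A3}.
A1 → A4, A5 applies, adding A4, A5
A4 → A2 applies, adding A2
A2 → A6 applies, adding A6
Closure: {A1, A2, A3, A4, A5, A6}.

A1, A2, A3, A4, A5, A6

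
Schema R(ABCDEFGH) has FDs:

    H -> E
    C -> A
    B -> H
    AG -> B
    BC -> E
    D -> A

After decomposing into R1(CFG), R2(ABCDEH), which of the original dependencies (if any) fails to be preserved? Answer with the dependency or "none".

Check AG → B: no single fragment contains all of {ABG}, and the restricted closure of {AG} across the fragments never reaches {B}.
H → E is preserved.
C → A is preserved.
B → H is preserved.
BC → E is preserved.
D → A is preserved.

AG -> B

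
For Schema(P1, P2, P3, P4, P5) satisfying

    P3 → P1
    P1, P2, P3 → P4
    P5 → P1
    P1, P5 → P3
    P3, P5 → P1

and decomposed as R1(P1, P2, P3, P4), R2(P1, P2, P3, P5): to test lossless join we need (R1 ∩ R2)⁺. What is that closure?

P1, P2, P3, P4

R1 ∩ R2 = {P1, P2, P3}.
P1, P2, P3 → P4 applies, adding P4
Closure: {P1, P2, P3, P4}.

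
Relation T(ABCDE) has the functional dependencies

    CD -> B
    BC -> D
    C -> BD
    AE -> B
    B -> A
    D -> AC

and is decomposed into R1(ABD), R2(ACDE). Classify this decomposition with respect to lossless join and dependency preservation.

Lossless test: (AD)⁺ = {ABCD}, which contains all of one fragment — lossless.
Dependency preservation: the restricted closure of {AE} across the fragments never reaches {B}, so AE → B cannot be enforced without a join — not preserved.

lossless but not dependency-preserving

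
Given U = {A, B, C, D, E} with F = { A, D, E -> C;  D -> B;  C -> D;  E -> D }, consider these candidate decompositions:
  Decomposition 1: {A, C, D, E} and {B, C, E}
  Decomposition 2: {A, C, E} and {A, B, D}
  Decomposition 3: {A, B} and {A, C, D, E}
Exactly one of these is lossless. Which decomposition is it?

Decomposition 1: common = {C, E}, closure = {B, C, D, E} → lossless.
Decomposition 2: common = {A}, closure = {A} → lossy.
Decomposition 3: common = {A}, closure = {A} → lossy.

Decomposition 1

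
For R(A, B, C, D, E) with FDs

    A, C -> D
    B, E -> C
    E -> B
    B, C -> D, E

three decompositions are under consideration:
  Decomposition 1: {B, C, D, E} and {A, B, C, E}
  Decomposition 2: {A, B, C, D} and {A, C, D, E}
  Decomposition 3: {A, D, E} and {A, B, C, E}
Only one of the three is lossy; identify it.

Decomposition 1: common = {B, C, E}, closure = {B, C, D, E} → lossless.
Decomposition 2: common = {A, C, D}, closure = {A, C, D} → lossy.
Decomposition 3: common = {A, E}, closure = {A, B, C, D, E} → lossless.

Decomposition 2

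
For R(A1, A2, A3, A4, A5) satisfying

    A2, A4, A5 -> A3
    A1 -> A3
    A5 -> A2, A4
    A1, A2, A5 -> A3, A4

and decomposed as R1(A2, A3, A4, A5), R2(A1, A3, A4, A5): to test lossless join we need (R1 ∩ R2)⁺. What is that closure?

R1 ∩ R2 = {A3, A4, A5}.
A5 → A2, A4 applies, adding A2
Closure: {A2, A3, A4, A5}.

A2, A3, A4, A5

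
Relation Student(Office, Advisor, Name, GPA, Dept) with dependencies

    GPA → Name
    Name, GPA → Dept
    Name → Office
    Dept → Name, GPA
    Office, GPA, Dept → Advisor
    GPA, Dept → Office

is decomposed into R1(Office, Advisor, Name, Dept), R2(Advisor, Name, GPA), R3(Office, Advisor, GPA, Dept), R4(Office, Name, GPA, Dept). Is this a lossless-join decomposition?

Yes

Chase test. Columns are Office, Advisor, Name, GPA, Dept; row i has aⱼ where attribute j ∈ Ri, else bᵢⱼ.
Initial tableau (one row per fragment):
  row 1: a1 a2 a3 b14 a5
  row 2: b21 a2 a3 a4 b25
  row 3: a1 a2 b33 a4 a5
  row 4: a1 b42 a3 a4 a5
Rows 2 and 3 agree on GPA; apply GPA→Name and equate their Name entries.
Rows 2 and 3 agree on Name, GPA; apply Name, GPA→Dept and equate their Dept entries.
Rows 1 and 2 agree on Name; apply Name→Office and equate their Office entries.
Rows 1 and 2 agree on Dept; apply Dept→Name, GPA and equate their Name, GPA entries.
Rows 1 and 4 agree on Office, GPA, Dept; apply Office, GPA, Dept→Advisor and equate their Advisor entries.
Row 1 is now all distinguished symbols — the join is lossless.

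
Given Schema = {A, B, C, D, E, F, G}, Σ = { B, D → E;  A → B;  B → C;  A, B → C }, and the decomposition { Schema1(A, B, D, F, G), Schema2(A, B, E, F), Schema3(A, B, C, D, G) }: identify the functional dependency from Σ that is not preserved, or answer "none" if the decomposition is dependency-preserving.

B, D → E

Check B, D → E: no single fragment contains all of {B, D, E}, and the restricted closure of {B, D} across the fragments never reaches {E}.
A → B is preserved.
B → C is preserved.
A, B → C is preserved.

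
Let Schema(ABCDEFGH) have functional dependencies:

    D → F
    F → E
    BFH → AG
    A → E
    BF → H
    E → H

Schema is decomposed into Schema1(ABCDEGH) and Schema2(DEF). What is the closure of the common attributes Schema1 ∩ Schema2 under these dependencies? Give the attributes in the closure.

Schema1 ∩ Schema2 = {DE}.
D → F applies, adding F
E → H applies, adding H
Closure: {DEFH}.

DEFH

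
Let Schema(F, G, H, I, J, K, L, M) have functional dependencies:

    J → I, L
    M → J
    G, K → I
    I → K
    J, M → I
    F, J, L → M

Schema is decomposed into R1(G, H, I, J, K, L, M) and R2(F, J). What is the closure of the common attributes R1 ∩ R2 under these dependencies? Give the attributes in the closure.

I, J, K, L

R1 ∩ R2 = {J}.
J → I, L applies, adding I, L
I → K applies, adding K
Closure: {I, J, K, L}.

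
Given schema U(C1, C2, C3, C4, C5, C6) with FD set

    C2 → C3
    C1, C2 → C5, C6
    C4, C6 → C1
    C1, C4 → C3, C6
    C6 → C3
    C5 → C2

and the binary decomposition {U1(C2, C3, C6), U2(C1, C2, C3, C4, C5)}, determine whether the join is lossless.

No

Common attributes: U1 ∩ U2 = {C2, C3}.
No dependency enlarges {C2, C3}, so (C2, C3)⁺ = {C2, C3}.
The closure contains neither all of U1 = {C2, C3, C6} nor all of U2 = {C1, C2, C3, C4, C5}, so the common attributes are not a superkey of either fragment. The join is lossy.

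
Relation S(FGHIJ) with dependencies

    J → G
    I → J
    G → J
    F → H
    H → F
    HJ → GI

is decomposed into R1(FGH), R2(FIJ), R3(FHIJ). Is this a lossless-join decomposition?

No

Chase test. Columns are FGHIJ; row i has aⱼ where attribute j ∈ Ri, else bᵢⱼ.
Initial tableau (one row per fragment):
  row 1: a1 a2 a3 b14 b15
  row 2: a1 b22 b23 a4 a5
  row 3: a1 b32 a3 a4 a5
Rows 2 and 3 agree on J; apply J→G and equate their G entries.
Rows 1 and 2 agree on F; apply F→H and equate their H entries.
No row becomes fully distinguished — the join is lossy.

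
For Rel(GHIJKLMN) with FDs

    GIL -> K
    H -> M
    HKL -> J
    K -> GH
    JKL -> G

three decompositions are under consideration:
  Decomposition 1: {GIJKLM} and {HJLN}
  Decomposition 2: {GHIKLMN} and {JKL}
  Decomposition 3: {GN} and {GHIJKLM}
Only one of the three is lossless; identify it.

Decomposition 2

Decomposition 1: common = {JL}, closure = {JL} → lossy.
Decomposition 2: common = {KL}, closure = {GHJKLM} → lossless.
Decomposition 3: common = {G}, closure = {G} → lossy.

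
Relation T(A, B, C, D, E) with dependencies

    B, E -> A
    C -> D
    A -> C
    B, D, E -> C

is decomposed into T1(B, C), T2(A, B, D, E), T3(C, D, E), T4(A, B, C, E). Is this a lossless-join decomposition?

Yes

Chase test. Columns are A, B, C, D, E; row i has aⱼ where attribute j ∈ Ti, else bᵢⱼ.
Initial tableau (one row per fragment):
  row 1: b11 a2 a3 b14 b15
  row 2: a1 a2 b23 a4 a5
  row 3: b31 b32 a3 a4 a5
  row 4: a1 a2 a3 b44 a5
Rows 1 and 3 agree on C; apply C→D and equate their D entries.
Rows 1 and 4 agree on C; apply C→D and equate their D entries.
Rows 2 and 4 agree on A; apply A→C and equate their C entries.
Row 2 is now all distinguished symbols — the join is lossless.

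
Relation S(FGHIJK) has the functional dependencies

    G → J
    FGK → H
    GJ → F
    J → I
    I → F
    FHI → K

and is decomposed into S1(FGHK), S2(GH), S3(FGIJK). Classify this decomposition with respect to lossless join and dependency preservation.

lossless but not dependency-preserving

Lossless test (chase): Rows 1 and 2 agree on G; apply G→J and equate their J entries. Rows 1 and 3 agree on G; apply G→J and equate their J entries. Rows 1 and 3 agree on FGK; apply FGK→H and equate their H entries. Rows 1 and 2 agree on GJ; apply GJ→F and equate their F entries. Rows 1 and 2 agree on J; apply J→I and equate their I entries. Rows 1 and 3 agree on J; apply J→I and equate their I entries. Rows 1 and 2 agree on FHI; apply FHI→K and equate their K entries. Row 1 is now all distinguished symbols — the join is lossless.
Dependency preservation: the restricted closure of {FHI} across the fragments never reaches {K}, so FHI → K cannot be enforced without a join — not preserved.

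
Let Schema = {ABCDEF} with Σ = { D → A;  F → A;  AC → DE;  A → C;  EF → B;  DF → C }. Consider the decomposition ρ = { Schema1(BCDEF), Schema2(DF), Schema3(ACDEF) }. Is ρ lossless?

Yes

Chase test. Columns are ABCDEF; row i has aⱼ where attribute j ∈ Schemai, else bᵢⱼ.
Initial tableau (one row per fragment):
  row 1: b11 a2 a3 a4 a5 a6
  row 2: b21 b22 b23 a4 b25 a6
  row 3: a1 b32 a3 a4 a5 a6
Rows 1 and 2 agree on D; apply D→A and equate their A entries.
Rows 1 and 3 agree on D; apply D→A and equate their A entries.
Rows 1 and 2 agree on A; apply A→C and equate their C entries.
Rows 1 and 3 agree on EF; apply EF→B and equate their B entries.
Rows 1 and 2 agree on AC; apply AC→DE and equate their DE entries.
Rows 1 and 2 agree on EF; apply EF→B and equate their B entries.
Row 1 is now all distinguished symbols — the join is lossless.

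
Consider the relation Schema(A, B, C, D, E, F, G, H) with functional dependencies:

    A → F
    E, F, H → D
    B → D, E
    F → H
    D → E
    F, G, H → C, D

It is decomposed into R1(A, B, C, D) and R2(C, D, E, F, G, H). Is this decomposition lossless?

Common attributes: R1 ∩ R2 = {C, D}.
Closure of {C, D}: D → E applies, adding E. So (C, D)⁺ = {C, D, E}.
The closure contains neither all of R1 = {A, B, C, D} nor all of R2 = {C, D, E, F, G, H}, so the common attributes are not a superkey of either fragment. The join is lossy.

No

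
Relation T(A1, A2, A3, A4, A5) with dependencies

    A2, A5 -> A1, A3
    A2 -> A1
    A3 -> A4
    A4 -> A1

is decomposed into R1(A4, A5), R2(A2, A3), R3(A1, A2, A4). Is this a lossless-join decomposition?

No

Chase test. Columns are A1, A2, A3, A4, A5; row i has aⱼ where attribute j ∈ Ri, else bᵢⱼ.
Initial tableau (one row per fragment):
  row 1: b11 b12 b13 a4 a5
  row 2: b21 a2 a3 b24 b25
  row 3: a1 a2 b33 a4 b35
Rows 2 and 3 agree on A2; apply A2→A1 and equate their A1 entries.
Rows 1 and 3 agree on A4; apply A4→A1 and equate their A1 entries.
No row becomes fully distinguished — the join is lossy.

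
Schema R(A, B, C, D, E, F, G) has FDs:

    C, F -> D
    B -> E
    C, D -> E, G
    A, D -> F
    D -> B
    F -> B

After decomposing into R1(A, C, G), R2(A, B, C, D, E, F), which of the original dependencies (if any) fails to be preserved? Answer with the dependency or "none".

Check C, D → E, G: no single fragment contains all of {C, D, E, G}, and the restricted closure of {C, D} across the fragments never reaches {E, G}.
C, F → D is preserved.
B → E is preserved.
A, D → F is preserved.
D → B is preserved.
F → B is preserved.

C, D -> E, G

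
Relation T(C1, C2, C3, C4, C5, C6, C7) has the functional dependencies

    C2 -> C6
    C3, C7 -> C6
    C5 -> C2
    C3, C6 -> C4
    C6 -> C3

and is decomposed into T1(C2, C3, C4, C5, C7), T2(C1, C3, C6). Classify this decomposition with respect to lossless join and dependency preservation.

lossy and not dependency-preserving

Lossless test: (C3)⁺ = {C3}, which is a superkey of neither fragment — lossy.
Dependency preservation: the restricted closure of {C2} across the fragments never reaches {C6}, so C2 → C6 cannot be enforced without a join — not preserved.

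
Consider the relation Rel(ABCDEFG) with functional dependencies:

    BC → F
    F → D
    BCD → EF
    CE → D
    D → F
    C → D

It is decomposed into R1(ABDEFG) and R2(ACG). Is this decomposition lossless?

Common attributes: R1 ∩ R2 = {AG}.
No dependency enlarges {AG}, so (AG)⁺ = {AG}.
The closure contains neither all of R1 = {ABDEFG} nor all of R2 = {ACG}, so the common attributes are not a superkey of either fragment. The join is lossy.

No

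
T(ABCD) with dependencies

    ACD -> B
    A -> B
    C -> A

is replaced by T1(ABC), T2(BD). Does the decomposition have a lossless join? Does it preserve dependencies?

Lossless test: (B)⁺ = {B}, which is a superkey of neither fragment — lossy.
Dependency preservation: ACD → B is not contained in any single fragment, but the restricted closure of its left-hand side across the fragments still reaches the right-hand side; the remaining FDs each lie inside some fragment. All dependencies are preserved.

lossy but dependency-preserving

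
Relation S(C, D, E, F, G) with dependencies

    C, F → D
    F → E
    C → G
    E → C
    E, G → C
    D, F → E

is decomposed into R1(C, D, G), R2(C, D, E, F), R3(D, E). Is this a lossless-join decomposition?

Yes

Chase test. Columns are C, D, E, F, G; row i has aⱼ where attribute j ∈ Ri, else bᵢⱼ.
Initial tableau (one row per fragment):
  row 1: a1 a2 b13 b14 a5
  row 2: a1 a2 a3 a4 b25
  row 3: b31 a2 a3 b34 b35
Rows 1 and 2 agree on C; apply C→G and equate their G entries.
Rows 2 and 3 agree on E; apply E→C and equate their C entries.
Rows 1 and 3 agree on C; apply C→G and equate their G entries.
Row 2 is now all distinguished symbols — the join is lossless.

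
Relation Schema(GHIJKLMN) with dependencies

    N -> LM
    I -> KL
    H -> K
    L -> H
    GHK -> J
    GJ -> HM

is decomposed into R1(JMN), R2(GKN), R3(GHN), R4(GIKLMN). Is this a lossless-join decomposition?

Chase test. Columns are GHIJKLMN; row i has aⱼ where attribute j ∈ Ri, else bᵢⱼ.
Initial tableau (one row per fragment):
  row 1: b11 b12 b13 a4 b15 b16 a7 a8
  row 2: a1 b22 b23 b24 a5 b26 b27 a8
  row 3: a1 a2 b33 b34 b35 b36 b37 a8
  row 4: a1 b42 a3 b44 a5 a6 a7 a8
Rows 1 and 2 agree on N; apply N→LM and equate their LM entries.
Rows 1 and 3 agree on N; apply N→LM and equate their LM entries.
Rows 1 and 4 agree on N; apply N→LM and equate their LM entries.
Rows 1 and 2 agree on L; apply L→H and equate their H entries.
Rows 1 and 3 agree on L; apply L→H and equate their H entries.
Rows 1 and 4 agree on L; apply L→H and equate their H entries.
Rows 2 and 4 agree on GHK; apply GHK→J and equate their J entries.
Rows 1 and 2 agree on H; apply H→K and equate their K entries.
Rows 1 and 3 agree on H; apply H→K and equate their K entries.
Rows 2 and 3 agree on GHK; apply GHK→J and equate their J entries.
No row becomes fully distinguished — the join is lossy.

No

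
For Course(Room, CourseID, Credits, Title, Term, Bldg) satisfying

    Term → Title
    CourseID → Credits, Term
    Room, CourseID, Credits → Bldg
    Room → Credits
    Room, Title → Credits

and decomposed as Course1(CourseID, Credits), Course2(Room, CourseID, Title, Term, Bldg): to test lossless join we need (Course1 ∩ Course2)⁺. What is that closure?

Course1 ∩ Course2 = {CourseID}.
CourseID → Credits, Term applies, adding Credits, Term
Term → Title applies, adding Title
Closure: {CourseID, Credits, Title, Term}.

CourseID, Credits, Title, Term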